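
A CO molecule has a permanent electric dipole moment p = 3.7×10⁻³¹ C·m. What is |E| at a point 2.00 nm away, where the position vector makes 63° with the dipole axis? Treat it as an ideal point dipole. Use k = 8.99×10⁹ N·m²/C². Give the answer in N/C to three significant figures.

E ≈ 5.29×10⁵ N/C

At angle θ the dipole field magnitude is E = (kp/r³)·√(1 + 3cos²θ).
kp/r³ = (8.99×10⁹)(3.70×10⁻³¹) / (2.00×10⁻⁹)³ = 4.158×10⁵ N/C.
√(1 + 3cos²63°) = √(1 + 3·0.2061) = √1.6183 ≈ 1.2721.
E ≈ 4.158×10⁵ × 1.272 = 5.289×10⁵ N/C.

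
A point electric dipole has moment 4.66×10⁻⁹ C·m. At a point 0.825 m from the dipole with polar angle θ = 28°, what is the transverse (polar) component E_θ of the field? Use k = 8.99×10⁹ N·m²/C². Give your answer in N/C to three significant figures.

E_θ ≈ 35.0 N/C

For a dipole, E_θ = (kp sinθ)/r³.
kp/r³ = (8.99×10⁹)(4.66×10⁻⁹)/(0.825)³ = 74.61 N/C.
E_θ = 74.61·sin28° = 35.03 N/C.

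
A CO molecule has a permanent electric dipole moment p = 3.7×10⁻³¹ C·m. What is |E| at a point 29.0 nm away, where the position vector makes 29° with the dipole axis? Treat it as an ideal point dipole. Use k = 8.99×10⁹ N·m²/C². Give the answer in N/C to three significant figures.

E ≈ 248 N/C

At angle θ the dipole field magnitude is E = (kp/r³)·√(1 + 3cos²θ).
kp/r³ = (8.99×10⁹)(3.70×10⁻³¹) / (2.90×10⁻⁸)³ = 136.4 N/C.
√(1 + 3cos²29°) = √(1 + 3·0.7650) = √3.2949 ≈ 1.8152.
E ≈ 136.4 × 1.815 = 247.6 N/C.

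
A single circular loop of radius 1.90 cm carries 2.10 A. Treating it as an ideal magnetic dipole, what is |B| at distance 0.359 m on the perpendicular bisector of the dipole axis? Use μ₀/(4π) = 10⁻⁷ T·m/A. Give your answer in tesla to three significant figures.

B ≈ 5.15×10⁻⁹ T

Magnetic moment m = IA = Iπa² = (2.10)·π·(0.0190)² = 0.002382 A·m².
In the equatorial plane B = (μ₀/4π)·m/r³ (half the axial value).
B = (10⁻⁷)·(0.002382) / (0.359)³ = 5.148×10⁻⁹ T.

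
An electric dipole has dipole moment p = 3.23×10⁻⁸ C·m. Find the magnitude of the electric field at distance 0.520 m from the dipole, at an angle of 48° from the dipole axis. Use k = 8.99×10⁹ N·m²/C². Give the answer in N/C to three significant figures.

At angle θ the dipole field magnitude is E = (kp/r³)·√(1 + 3cos²θ).
kp/r³ = (8.99×10⁹)(3.23×10⁻⁸) / (0.520)³ = 2065 N/C.
√(1 + 3cos²48°) = √(1 + 3·0.4477) = √2.3432 ≈ 1.5308.
E ≈ 2065 × 1.531 = 3161 N/C.

E ≈ 3160 N/C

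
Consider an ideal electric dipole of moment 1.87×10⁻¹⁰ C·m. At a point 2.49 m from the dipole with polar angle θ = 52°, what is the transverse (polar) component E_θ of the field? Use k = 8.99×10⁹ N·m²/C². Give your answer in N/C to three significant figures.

E_θ ≈ 0.0858 N/C

For a dipole, E_θ = (kp sinθ)/r³.
kp/r³ = (8.99×10⁹)(1.87×10⁻¹⁰)/(2.49)³ = 0.1089 N/C.
E_θ = 0.1089·sin52° = 0.08581 N/C.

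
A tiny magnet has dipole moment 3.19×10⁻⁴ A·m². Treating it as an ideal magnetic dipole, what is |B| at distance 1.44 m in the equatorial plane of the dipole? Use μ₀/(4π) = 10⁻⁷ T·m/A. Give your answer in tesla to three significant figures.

B ≈ 1.07×10⁻¹¹ T

In the equatorial plane B = (μ₀/4π)·m/r³ (half the axial value).
B = (10⁻⁷)·(3.19×10⁻⁴) / (1.44)³ = 1.068×10⁻¹¹ T.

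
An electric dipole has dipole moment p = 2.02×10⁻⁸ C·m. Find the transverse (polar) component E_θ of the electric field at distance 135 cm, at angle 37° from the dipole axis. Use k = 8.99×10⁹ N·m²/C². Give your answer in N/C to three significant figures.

For a dipole, E_θ = (kp sinθ)/r³.
kp/r³ = (8.99×10⁹)(2.02×10⁻⁸)/(1.35)³ = 73.81 N/C.
E_θ = 73.81·sin37° = 44.42 N/C.

E_θ ≈ 44.4 N/C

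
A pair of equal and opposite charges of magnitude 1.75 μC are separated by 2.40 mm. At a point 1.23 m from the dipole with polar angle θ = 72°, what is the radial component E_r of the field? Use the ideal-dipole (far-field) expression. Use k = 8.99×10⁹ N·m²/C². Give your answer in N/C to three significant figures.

Dipole moment p = qd = (1.75×10⁻⁶ C)(0.00240 m) = 4.20×10⁻⁹ C·m.
For a dipole, E_r = (2kp cosθ)/r³.
kp/r³ = (8.99×10⁹)(4.20×10⁻⁹)/(1.23)³ = 20.29 N/C.
E_r = 2·20.29·cos72° = 12.54 N/C.

E_r ≈ 12.5 N/C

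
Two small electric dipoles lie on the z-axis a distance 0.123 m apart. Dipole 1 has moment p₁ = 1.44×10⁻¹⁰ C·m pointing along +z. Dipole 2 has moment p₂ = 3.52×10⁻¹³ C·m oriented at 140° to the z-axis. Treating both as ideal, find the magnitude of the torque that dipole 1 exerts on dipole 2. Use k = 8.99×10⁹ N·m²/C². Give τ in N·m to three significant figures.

τ ≈ 3.15×10⁻¹⁰ N·m

The second dipole sits on the axis of the first, so the field there is axial: E₁ = 2kp₁/r³ along +z.
E₁ = 2(8.99×10⁹)(1.44×10⁻¹⁰)/(0.123)³ = 1391 N/C.
Torque on the second dipole: τ = p₂ E₁ sinθ.
τ = (3.52×10⁻¹³)(1391)·sin140° = 3.148×10⁻¹⁰ N·m.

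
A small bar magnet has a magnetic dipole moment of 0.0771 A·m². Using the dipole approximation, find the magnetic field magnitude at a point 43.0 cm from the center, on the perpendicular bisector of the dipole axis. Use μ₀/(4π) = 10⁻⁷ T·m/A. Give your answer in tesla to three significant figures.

B ≈ 9.70×10⁻⁸ T

In the equatorial plane B = (μ₀/4π)·m/r³ (half the axial value).
B = (10⁻⁷)·(0.0771) / (0.430)³ = 9.697×10⁻⁸ T.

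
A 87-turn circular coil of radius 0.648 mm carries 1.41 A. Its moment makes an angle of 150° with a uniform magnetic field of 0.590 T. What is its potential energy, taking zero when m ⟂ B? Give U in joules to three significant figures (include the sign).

m = NIA = NIπa² = 87·(1.41)·π·(6.48×10⁻⁴)² = 1.618×10⁻⁴ A·m².
U = −m·B = −mB cosθ.
U = −(1.618×10⁻⁴)(0.590)·cos150° = 8.267×10⁻⁵ J.

U ≈ 8.27×10⁻⁵ J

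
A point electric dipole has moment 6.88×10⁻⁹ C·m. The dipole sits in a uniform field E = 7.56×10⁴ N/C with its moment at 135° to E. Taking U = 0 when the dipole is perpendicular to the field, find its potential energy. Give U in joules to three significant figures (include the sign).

U ≈ 3.68×10⁻⁴ J

U = −p·E = −pE cosθ.
U = −(6.88×10⁻⁹)(7.56×10⁴)·cos135° = 3.678×10⁻⁴ J.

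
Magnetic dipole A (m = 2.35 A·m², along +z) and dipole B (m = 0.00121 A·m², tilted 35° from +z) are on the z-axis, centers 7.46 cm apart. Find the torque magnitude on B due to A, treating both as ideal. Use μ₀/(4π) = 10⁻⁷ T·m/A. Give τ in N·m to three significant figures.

Dipole B is on the axis of dipole A, so B₁ there is axial: B₁ = (μ₀/4π)·2m₁/r³ along +z.
B₁ = 2(10⁻⁷)(2.35)/(0.0746)³ = 0.001132 T.
τ = m₂ B₁ sinθ.
τ = (0.00121)(0.001132)·sin35° = 7.857×10⁻⁷ N·m.

τ ≈ 7.86×10⁻⁷ N·m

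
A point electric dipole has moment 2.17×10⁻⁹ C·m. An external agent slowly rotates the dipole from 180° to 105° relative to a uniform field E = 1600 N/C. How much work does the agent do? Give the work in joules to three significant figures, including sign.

W_ext = ΔU = U(θ₂) − U(θ₁) = −pE cosθ₂ − (−pE cosθ₁) = pE(cosθ₁ − cosθ₂).
W = (2.17×10⁻⁹)(1600)·(cos180° − cos105°) = (3.472×10⁻⁶)·(-0.7412) = -2.573×10⁻⁶ J.

W ≈ -2.57×10⁻⁶ J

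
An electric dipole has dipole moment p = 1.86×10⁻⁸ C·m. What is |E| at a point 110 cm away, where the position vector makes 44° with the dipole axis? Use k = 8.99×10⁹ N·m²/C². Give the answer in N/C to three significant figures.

E ≈ 201 N/C

At angle θ the dipole field magnitude is E = (kp/r³)·√(1 + 3cos²θ).
kp/r³ = (8.99×10⁹)(1.86×10⁻⁸) / (1.10)³ = 125.6 N/C.
√(1 + 3cos²44°) = √(1 + 3·0.5174) = √2.5523 ≈ 1.5976.
E ≈ 125.6 × 1.598 = 200.7 N/C.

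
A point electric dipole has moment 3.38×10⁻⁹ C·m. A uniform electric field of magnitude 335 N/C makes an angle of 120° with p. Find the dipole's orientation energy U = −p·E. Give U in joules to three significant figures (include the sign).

U = −p·E = −pE cosθ.
U = −(3.38×10⁻⁹)(335)·cos120° = 5.661×10⁻⁷ J.

U ≈ 5.66×10⁻⁷ J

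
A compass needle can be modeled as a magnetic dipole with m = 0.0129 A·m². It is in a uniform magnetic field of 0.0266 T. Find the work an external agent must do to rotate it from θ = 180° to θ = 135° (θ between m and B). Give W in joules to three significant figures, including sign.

W_ext = ΔU = −mB cosθ₂ + mB cosθ₁ = mB(cosθ₁ − cosθ₂).
W = (0.0129)(0.0266)·(cos180° − cos135°) = (3.431×10⁻⁴)·(-0.2929) = -1.005×10⁻⁴ J.

W ≈ -1.01×10⁻⁴ J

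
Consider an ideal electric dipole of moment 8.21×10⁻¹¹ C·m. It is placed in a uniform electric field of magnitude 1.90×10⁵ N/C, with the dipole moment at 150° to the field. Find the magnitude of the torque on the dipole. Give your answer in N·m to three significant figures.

τ ≈ 7.80×10⁻⁶ N·m

Torque on an electric dipole: τ = pE sinθ.
τ = (8.21×10⁻¹¹)(1.90×10⁵)·sin150° = 7.799×10⁻⁶ N·m.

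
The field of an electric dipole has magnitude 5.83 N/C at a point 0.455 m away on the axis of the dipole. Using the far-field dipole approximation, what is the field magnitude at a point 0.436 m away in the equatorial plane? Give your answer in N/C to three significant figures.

E ≈ 3.31 N/C

Dipole fields scale as 1/r³ in the far field.
The axial field is twice the equatorial field at the same r, so the geometry factor is 1/2.
E₂ = E₁ · (1/2) · (r₁/r₂)³ = 5.83 · 0.5 · (0.455/0.436)³.
(r₁/r₂)³ = (1.044)³ = 1.137.
E₂ ≈ 3.313 N/C.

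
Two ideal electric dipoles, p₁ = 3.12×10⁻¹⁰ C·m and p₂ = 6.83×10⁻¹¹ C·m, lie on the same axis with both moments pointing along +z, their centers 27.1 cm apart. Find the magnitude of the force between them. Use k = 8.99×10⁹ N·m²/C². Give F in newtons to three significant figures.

On-axis field of dipole 1 at distance r: E = 2kp₁/r³. Force on dipole 2 is F = p₂·dE/dr (gradient along axis).
dE/dr = −6kp₁/r⁴, so |F| = 6kp₁p₂/r⁴ (attractive for aligned moments).
F = 6(8.99×10⁹)(3.12×10⁻¹⁰)(6.83×10⁻¹¹)/(0.271)⁴ = 2.131×10⁻⁷ N.

F ≈ 2.13×10⁻⁷ N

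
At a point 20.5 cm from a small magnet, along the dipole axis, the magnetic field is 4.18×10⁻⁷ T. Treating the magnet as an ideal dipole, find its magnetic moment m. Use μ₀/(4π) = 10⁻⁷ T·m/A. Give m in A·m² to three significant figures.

On axis B = (μ₀/4π)·2m/r³, so m = Br³·4π/(μ₀·2).
m = (4.18×10⁻⁷)·(0.205)³ / (2·10⁻⁷) = 0.01801 A·m².

m ≈ 0.0180 A·m²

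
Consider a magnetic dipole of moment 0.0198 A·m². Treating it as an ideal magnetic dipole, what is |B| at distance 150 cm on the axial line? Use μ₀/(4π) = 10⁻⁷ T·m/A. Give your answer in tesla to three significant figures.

On axis B = (μ₀/4π)·2m/r³.
B = 2·(10⁻⁷)·(0.0198) / (1.50)³ = 1.173×10⁻⁹ T.

B ≈ 1.17×10⁻⁹ T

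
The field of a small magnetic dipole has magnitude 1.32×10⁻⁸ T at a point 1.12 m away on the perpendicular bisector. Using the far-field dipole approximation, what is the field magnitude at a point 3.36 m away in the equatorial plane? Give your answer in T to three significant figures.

B ≈ 4.89×10⁻¹⁰ T

Dipole fields scale as 1/r³ in the far field; the geometry is the same at both points.
B₂ = B₁ · (r₁/r₂)³ = 1.32×10⁻⁸ · (1.12/3.36)³.
(r₁/r₂)³ = (0.3333)³ = 0.03704.
B₂ ≈ 4.889×10⁻¹⁰ T.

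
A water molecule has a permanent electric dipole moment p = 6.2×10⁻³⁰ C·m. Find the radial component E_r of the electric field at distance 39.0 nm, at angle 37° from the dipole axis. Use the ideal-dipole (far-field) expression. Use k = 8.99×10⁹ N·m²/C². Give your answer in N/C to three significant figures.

E_r ≈ 1500 N/C

For a dipole, E_r = (2kp cosθ)/r³.
kp/r³ = (8.99×10⁹)(6.20×10⁻³⁰)/(3.90×10⁻⁸)³ = 939.6 N/C.
E_r = 2·939.6·cos37° = 1501 N/C.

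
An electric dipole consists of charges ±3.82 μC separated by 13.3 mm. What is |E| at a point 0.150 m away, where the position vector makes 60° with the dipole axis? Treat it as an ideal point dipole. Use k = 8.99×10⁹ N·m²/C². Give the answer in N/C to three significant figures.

Dipole moment p = qd = (3.82×10⁻⁶ C)(0.0133 m) = 5.081×10⁻⁸ C·m.
At angle θ the dipole field magnitude is E = (kp/r³)·√(1 + 3cos²θ).
kp/r³ = (8.99×10⁹)(5.081×10⁻⁸) / (0.150)³ = 1.353×10⁵ N/C.
√(1 + 3cos²60°) = √(1 + 3·0.2500) = √1.7500 ≈ 1.3229.
E ≈ 1.353×10⁵ × 1.323 = 1.790×10⁵ N/C.

E ≈ 1.79×10⁵ N/C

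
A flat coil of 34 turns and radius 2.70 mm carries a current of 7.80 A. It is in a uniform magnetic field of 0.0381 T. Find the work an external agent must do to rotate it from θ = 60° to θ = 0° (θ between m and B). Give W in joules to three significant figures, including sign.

W ≈ -1.16×10⁻⁴ J

m = NIA = NIπa² = 34·(7.80)·π·(0.00270)² = 0.006074 A·m².
W_ext = ΔU = −mB cosθ₂ + mB cosθ₁ = mB(cosθ₁ − cosθ₂).
W = (0.006074)(0.0381)·(cos60° − cos0°) = (2.314×10⁻⁴)·(-0.5000) = -1.157×10⁻⁴ J.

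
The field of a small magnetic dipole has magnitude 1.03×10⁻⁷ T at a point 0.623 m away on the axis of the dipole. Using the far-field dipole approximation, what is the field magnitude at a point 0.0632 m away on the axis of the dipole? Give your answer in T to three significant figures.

Dipole fields scale as 1/r³ in the far field; the geometry is the same at both points.
B₂ = B₁ · (r₁/r₂)³ = 1.03×10⁻⁷ · (0.623/0.0632)³.
(r₁/r₂)³ = (9.858)³ = 957.9.
B₂ ≈ 9.866×10⁻⁵ T.

B ≈ 9.87×10⁻⁵ T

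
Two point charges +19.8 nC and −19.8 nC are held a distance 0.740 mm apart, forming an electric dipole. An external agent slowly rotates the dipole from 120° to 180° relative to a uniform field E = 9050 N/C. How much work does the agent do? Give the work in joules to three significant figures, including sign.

W ≈ 6.63×10⁻⁸ J

Dipole moment p = qd = (1.98×10⁻⁸ C)(7.40×10⁻⁴ m) = 1.465×10⁻¹¹ C·m.
W_ext = ΔU = U(θ₂) − U(θ₁) = −pE cosθ₂ − (−pE cosθ₁) = pE(cosθ₁ − cosθ₂).
W = (1.465×10⁻¹¹)(9050)·(cos120° − cos180°) = (1.326×10⁻⁷)·(+0.5000) = 6.629×10⁻⁸ J.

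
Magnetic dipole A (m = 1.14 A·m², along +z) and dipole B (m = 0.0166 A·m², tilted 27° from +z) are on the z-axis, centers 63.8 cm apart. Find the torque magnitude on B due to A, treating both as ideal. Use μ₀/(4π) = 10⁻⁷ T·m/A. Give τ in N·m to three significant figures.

Dipole B is on the axis of dipole A, so B₁ there is axial: B₁ = (μ₀/4π)·2m₁/r³ along +z.
B₁ = 2(10⁻⁷)(1.14)/(0.638)³ = 8.780×10⁻⁷ T.
τ = m₂ B₁ sinθ.
τ = (0.0166)(8.780×10⁻⁷)·sin27° = 6.616×10⁻⁹ N·m.

τ ≈ 6.62×10⁻⁹ N·m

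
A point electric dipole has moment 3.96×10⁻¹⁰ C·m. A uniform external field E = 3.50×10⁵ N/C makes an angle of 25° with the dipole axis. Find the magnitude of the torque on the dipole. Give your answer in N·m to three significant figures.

Torque on an electric dipole: τ = pE sinθ.
τ = (3.96×10⁻¹⁰)(3.50×10⁵)·sin25° = 5.857×10⁻⁵ N·m.

τ ≈ 5.86×10⁻⁵ N·m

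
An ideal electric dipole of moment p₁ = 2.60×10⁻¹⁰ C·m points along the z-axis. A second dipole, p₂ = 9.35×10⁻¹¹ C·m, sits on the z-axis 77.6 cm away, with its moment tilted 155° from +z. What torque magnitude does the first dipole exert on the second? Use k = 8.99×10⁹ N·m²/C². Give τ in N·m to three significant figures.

τ ≈ 3.95×10⁻¹⁰ N·m

The second dipole sits on the axis of the first, so the field there is axial: E₁ = 2kp₁/r³ along +z.
E₁ = 2(8.99×10⁹)(2.60×10⁻¹⁰)/(0.776)³ = 10.00 N/C.
Torque on the second dipole: τ = p₂ E₁ sinθ.
τ = (9.35×10⁻¹¹)(10.00)·sin155° = 3.953×10⁻¹⁰ N·m.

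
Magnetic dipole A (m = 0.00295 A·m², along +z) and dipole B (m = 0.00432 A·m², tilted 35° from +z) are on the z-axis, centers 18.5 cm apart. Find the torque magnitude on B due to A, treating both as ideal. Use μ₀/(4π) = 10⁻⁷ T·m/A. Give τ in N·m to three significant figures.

Dipole B is on the axis of dipole A, so B₁ there is axial: B₁ = (μ₀/4π)·2m₁/r³ along +z.
B₁ = 2(10⁻⁷)(0.00295)/(0.185)³ = 9.318×10⁻⁸ T.
τ = m₂ B₁ sinθ.
τ = (0.00432)(9.318×10⁻⁸)·sin35° = 2.309×10⁻¹⁰ N·m.

τ ≈ 2.31×10⁻¹⁰ N·m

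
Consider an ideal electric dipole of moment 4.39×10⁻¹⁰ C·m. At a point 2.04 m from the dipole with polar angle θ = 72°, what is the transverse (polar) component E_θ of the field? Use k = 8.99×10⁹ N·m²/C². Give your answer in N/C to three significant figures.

For a dipole, E_θ = (kp sinθ)/r³.
kp/r³ = (8.99×10⁹)(4.39×10⁻¹⁰)/(2.04)³ = 0.4649 N/C.
E_θ = 0.4649·sin72° = 0.4421 N/C.

E_θ ≈ 0.442 N/C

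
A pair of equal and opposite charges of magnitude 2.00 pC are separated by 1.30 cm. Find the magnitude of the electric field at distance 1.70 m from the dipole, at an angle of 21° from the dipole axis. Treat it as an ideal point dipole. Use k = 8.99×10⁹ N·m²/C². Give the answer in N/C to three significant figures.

E ≈ 9.05×10⁻⁵ N/C

Dipole moment p = qd = (2.00×10⁻¹² C)(0.0130 m) = 2.60×10⁻¹⁴ C·m.
At angle θ the dipole field magnitude is E = (kp/r³)·√(1 + 3cos²θ).
kp/r³ = (8.99×10⁹)(2.60×10⁻¹⁴) / (1.70)³ = 4.758×10⁻⁵ N/C.
√(1 + 3cos²21°) = √(1 + 3·0.8716) = √3.6147 ≈ 1.9012.
E ≈ 4.758×10⁻⁵ × 1.901 = 9.045×10⁻⁵ N/C.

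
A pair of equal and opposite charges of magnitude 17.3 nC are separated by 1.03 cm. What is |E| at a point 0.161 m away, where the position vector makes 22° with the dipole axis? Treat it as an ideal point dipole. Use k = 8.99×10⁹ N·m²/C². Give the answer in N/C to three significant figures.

E ≈ 726 N/C

Dipole moment p = qd = (1.73×10⁻⁸ C)(0.0103 m) = 1.782×10⁻¹⁰ C·m.
At angle θ the dipole field magnitude is E = (kp/r³)·√(1 + 3cos²θ).
kp/r³ = (8.99×10⁹)(1.782×10⁻¹⁰) / (0.161)³ = 383.9 N/C.
√(1 + 3cos²22°) = √(1 + 3·0.8597) = √3.5790 ≈ 1.8918.
E ≈ 383.9 × 1.892 = 726.2 N/C.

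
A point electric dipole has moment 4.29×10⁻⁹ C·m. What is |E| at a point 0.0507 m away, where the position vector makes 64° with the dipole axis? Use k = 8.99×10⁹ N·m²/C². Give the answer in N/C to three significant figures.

At angle θ the dipole field magnitude is E = (kp/r³)·√(1 + 3cos²θ).
kp/r³ = (8.99×10⁹)(4.29×10⁻⁹) / (0.0507)³ = 2.959×10⁵ N/C.
√(1 + 3cos²64°) = √(1 + 3·0.1922) = √1.5765 ≈ 1.2556.
E ≈ 2.959×10⁵ × 1.256 = 3.716×10⁵ N/C.

E ≈ 3.72×10⁵ N/C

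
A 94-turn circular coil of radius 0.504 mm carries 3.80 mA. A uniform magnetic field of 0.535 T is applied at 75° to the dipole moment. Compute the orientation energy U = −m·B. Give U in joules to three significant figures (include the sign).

U ≈ -3.95×10⁻⁸ J

m = NIA = NIπa² = 94·(0.00380)·π·(5.04×10⁻⁴)² = 2.851×10⁻⁷ A·m².
U = −m·B = −mB cosθ.
U = −(2.851×10⁻⁷)(0.535)·cos75° = -3.948×10⁻⁸ J.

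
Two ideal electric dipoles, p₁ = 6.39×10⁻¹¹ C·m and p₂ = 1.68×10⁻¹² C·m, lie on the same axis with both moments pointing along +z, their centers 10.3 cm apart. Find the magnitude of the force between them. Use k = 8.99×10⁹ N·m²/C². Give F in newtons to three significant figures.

F ≈ 5.14×10⁻⁸ N

On-axis field of dipole 1 at distance r: E = 2kp₁/r³. Force on dipole 2 is F = p₂·dE/dr (gradient along axis).
dE/dr = −6kp₁/r⁴, so |F| = 6kp₁p₂/r⁴ (attractive for aligned moments).
F = 6(8.99×10⁹)(6.39×10⁻¹¹)(1.68×10⁻¹²)/(0.103)⁴ = 5.145×10⁻⁸ N.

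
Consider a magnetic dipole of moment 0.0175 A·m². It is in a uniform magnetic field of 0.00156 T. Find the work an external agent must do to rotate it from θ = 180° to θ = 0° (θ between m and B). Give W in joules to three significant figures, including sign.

W_ext = ΔU = −mB cosθ₂ + mB cosθ₁ = mB(cosθ₁ − cosθ₂).
W = (0.0175)(0.00156)·(cos180° − cos0°) = (2.730×10⁻⁵)·(-2.0000) = -5.460×10⁻⁵ J.

W ≈ -5.46×10⁻⁵ J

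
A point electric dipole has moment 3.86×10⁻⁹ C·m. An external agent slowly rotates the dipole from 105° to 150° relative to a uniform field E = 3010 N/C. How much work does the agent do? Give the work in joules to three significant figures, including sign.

W_ext = ΔU = U(θ₂) − U(θ₁) = −pE cosθ₂ − (−pE cosθ₁) = pE(cosθ₁ − cosθ₂).
W = (3.86×10⁻⁹)(3010)·(cos105° − cos150°) = (1.162×10⁻⁵)·(+0.6072) = 7.055×10⁻⁶ J.

W ≈ 7.05×10⁻⁶ J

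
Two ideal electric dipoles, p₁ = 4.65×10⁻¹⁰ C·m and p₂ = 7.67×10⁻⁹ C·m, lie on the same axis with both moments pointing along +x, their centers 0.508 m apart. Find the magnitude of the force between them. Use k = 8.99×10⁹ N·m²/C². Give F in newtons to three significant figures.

On-axis field of dipole 1 at distance r: E = 2kp₁/r³. Force on dipole 2 is F = p₂·dE/dr (gradient along axis).
dE/dr = −6kp₁/r⁴, so |F| = 6kp₁p₂/r⁴ (attractive for aligned moments).
F = 6(8.99×10⁹)(4.65×10⁻¹⁰)(7.67×10⁻⁹)/(0.508)⁴ = 2.889×10⁻⁶ N.

F ≈ 2.89×10⁻⁶ N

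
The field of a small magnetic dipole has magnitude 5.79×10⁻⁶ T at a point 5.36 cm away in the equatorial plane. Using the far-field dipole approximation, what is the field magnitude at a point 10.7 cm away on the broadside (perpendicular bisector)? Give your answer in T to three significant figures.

B ≈ 7.28×10⁻⁷ T

Dipole fields scale as 1/r³ in the far field; the geometry is the same at both points.
B₂ = B₁ · (r₁/r₂)³ = 5.79×10⁻⁶ · (5.36/10.7)³.
(r₁/r₂)³ = (0.5009)³ = 0.1257.
B₂ ≈ 7.278×10⁻⁷ T.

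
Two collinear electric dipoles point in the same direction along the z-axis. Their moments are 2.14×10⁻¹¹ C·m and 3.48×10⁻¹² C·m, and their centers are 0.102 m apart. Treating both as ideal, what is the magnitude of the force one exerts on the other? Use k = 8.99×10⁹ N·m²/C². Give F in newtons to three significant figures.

F ≈ 3.71×10⁻⁸ N

On-axis field of dipole 1 at distance r: E = 2kp₁/r³. Force on dipole 2 is F = p₂·dE/dr (gradient along axis).
dE/dr = −6kp₁/r⁴, so |F| = 6kp₁p₂/r⁴ (attractive for aligned moments).
F = 6(8.99×10⁹)(2.14×10⁻¹¹)(3.48×10⁻¹²)/(0.102)⁴ = 3.711×10⁻⁸ N.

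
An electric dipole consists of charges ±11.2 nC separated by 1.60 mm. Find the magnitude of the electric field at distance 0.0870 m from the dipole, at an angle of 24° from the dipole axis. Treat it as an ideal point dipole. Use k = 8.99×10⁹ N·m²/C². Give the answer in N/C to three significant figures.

Dipole moment p = qd = (1.12×10⁻⁸ C)(0.00160 m) = 1.792×10⁻¹¹ C·m.
At angle θ the dipole field magnitude is E = (kp/r³)·√(1 + 3cos²θ).
kp/r³ = (8.99×10⁹)(1.792×10⁻¹¹) / (0.0870)³ = 244.6 N/C.
√(1 + 3cos²24°) = √(1 + 3·0.8346) = √3.5037 ≈ 1.8718.
E ≈ 244.6 × 1.872 = 457.9 N/C.

E ≈ 458 N/C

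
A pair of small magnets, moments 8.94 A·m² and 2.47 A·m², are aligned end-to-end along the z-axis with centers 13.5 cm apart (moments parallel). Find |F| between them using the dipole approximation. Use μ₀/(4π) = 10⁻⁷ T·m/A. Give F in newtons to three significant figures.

F ≈ 0.0399 N

On-axis B of dipole 1: B = (μ₀/4π)·2m₁/r³. Force on dipole 2: F = m₂·dB/dr.
dB/dr = −(μ₀/4π)·6m₁/r⁴, so |F| = (μ₀/4π)·6m₁m₂/r⁴.
F = 6(10⁻⁷)(8.94)(2.47)/(0.135)⁴ = 0.03989 N.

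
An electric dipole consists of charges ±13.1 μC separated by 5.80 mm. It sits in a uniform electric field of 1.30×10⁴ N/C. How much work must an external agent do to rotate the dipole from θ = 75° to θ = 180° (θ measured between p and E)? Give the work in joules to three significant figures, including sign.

W ≈ 0.00124 J

Dipole moment p = qd = (1.31×10⁻⁵ C)(0.00580 m) = 7.598×10⁻⁸ C·m.
W_ext = ΔU = U(θ₂) − U(θ₁) = −pE cosθ₂ − (−pE cosθ₁) = pE(cosθ₁ − cosθ₂).
W = (7.598×10⁻⁸)(1.30×10⁴)·(cos75° − cos180°) = (9.877×10⁻⁴)·(+1.2588) = 0.001243 J.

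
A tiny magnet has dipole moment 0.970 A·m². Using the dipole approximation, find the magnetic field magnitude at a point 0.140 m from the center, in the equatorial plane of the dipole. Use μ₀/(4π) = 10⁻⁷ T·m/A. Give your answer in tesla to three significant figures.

B ≈ 3.53×10⁻⁵ T

In the equatorial plane B = (μ₀/4π)·m/r³ (half the axial value).
B = (10⁻⁷)·(0.970) / (0.140)³ = 3.535×10⁻⁵ T.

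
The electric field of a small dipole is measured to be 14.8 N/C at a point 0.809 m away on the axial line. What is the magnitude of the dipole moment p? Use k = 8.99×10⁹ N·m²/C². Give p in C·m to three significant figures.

p ≈ 4.36×10⁻¹⁰ C·m

On axis E = 2kp/r³, so p = Er³/(2k).
p = (14.8)·(0.809)³ / (2·8.99×10⁹) = 4.358×10⁻¹⁰ C·m.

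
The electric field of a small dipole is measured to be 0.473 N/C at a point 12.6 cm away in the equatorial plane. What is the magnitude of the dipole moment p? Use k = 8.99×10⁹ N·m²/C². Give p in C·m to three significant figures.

p ≈ 1.05×10⁻¹³ C·m

In the equatorial plane E = kp/r³, so p = Er³/(k).
p = (0.473)·(0.126)³ / (8.99×10⁹) = 1.052×10⁻¹³ C·m.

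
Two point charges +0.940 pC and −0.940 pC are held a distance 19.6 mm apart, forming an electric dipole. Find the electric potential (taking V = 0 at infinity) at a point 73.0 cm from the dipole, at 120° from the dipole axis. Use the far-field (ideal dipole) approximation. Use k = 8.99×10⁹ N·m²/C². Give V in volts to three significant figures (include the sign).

V ≈ -1.55×10⁻⁴ V

Dipole moment p = qd = (9.40×10⁻¹³ C)(0.0196 m) = 1.842×10⁻¹⁴ C·m.
The dipole potential is V = kp cosθ / r².
V = (8.99×10⁹)(1.842×10⁻¹⁴)·cos120° / (0.730)² = -1.554×10⁻⁴ V.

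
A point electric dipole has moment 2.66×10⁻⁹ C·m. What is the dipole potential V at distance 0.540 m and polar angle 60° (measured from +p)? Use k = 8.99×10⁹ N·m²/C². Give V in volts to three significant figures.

V ≈ 41.0 V

The dipole potential is V = kp cosθ / r².
V = (8.99×10⁹)(2.66×10⁻⁹)·cos60° / (0.540)² = 41.00 V.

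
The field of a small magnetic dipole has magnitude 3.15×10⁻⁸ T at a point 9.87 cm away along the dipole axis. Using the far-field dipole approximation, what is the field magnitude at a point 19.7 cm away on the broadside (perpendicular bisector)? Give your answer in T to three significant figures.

Dipole fields scale as 1/r³ in the far field.
The axial field is twice the equatorial field at the same r, so the geometry factor is 1/2.
B₂ = B₁ · (1/2) · (r₁/r₂)³ = 3.15×10⁻⁸ · 0.5 · (9.87/19.7)³.
(r₁/r₂)³ = (0.501)³ = 0.1258.
B₂ ≈ 1.981×10⁻⁹ T.

B ≈ 1.98×10⁻⁹ T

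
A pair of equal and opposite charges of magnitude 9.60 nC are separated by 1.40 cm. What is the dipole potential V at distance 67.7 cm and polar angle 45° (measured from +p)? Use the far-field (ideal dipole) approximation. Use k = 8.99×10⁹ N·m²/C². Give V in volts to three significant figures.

Dipole moment p = qd = (9.60×10⁻⁹ C)(0.0140 m) = 1.344×10⁻¹⁰ C·m.
The dipole potential is V = kp cosθ / r².
V = (8.99×10⁹)(1.344×10⁻¹⁰)·cos45° / (0.677)² = 1.864 V.

V ≈ 1.86 V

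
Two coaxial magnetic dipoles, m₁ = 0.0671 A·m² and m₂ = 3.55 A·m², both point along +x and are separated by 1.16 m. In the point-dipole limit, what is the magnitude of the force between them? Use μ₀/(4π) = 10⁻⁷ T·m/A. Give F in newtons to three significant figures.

On-axis B of dipole 1: B = (μ₀/4π)·2m₁/r³. Force on dipole 2: F = m₂·dB/dr.
dB/dr = −(μ₀/4π)·6m₁/r⁴, so |F| = (μ₀/4π)·6m₁m₂/r⁴.
F = 6(10⁻⁷)(0.0671)(3.55)/(1.16)⁴ = 7.894×10⁻⁸ N.

F ≈ 7.89×10⁻⁸ N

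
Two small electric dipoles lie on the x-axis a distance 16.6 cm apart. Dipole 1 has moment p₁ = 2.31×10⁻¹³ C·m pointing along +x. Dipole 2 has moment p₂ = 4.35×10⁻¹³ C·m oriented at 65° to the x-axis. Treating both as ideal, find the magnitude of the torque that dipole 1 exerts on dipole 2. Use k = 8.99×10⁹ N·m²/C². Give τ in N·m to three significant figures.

The second dipole sits on the axis of the first, so the field there is axial: E₁ = 2kp₁/r³ along +x.
E₁ = 2(8.99×10⁹)(2.31×10⁻¹³)/(0.166)³ = 0.9080 N/C.
Torque on the second dipole: τ = p₂ E₁ sinθ.
τ = (4.35×10⁻¹³)(0.9080)·sin65° = 3.580×10⁻¹³ N·m.

τ ≈ 3.58×10⁻¹³ N·m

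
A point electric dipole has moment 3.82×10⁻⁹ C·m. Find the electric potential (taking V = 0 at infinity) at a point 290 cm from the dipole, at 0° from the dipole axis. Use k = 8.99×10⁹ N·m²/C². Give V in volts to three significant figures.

The dipole potential is V = kp cosθ / r².
V = (8.99×10⁹)(3.82×10⁻⁹)·cos0° / (2.90)² = 4.083 V.

V ≈ 4.08 V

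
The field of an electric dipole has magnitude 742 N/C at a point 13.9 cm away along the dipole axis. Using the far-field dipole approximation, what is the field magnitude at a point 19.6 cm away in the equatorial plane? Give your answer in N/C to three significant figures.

E ≈ 132 N/C

Dipole fields scale as 1/r³ in the far field.
The axial field is twice the equatorial field at the same r, so the geometry factor is 1/2.
E₂ = E₁ · (1/2) · (r₁/r₂)³ = 742 · 0.5 · (13.9/19.6)³.
(r₁/r₂)³ = (0.7092)³ = 0.3567.
E₂ ≈ 132.3 N/C.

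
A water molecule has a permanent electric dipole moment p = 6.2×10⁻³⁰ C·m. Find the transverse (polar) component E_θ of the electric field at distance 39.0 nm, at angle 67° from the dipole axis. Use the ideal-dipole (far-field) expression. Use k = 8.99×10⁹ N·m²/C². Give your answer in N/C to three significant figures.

E_θ ≈ 865 N/C

For a dipole, E_θ = (kp sinθ)/r³.
kp/r³ = (8.99×10⁹)(6.20×10⁻³⁰)/(3.90×10⁻⁸)³ = 939.6 N/C.
E_θ = 939.6·sin67° = 864.9 N/C.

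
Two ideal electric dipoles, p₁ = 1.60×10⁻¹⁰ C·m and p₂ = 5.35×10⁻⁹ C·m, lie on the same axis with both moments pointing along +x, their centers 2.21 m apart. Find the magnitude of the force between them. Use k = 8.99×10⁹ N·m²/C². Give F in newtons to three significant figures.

F ≈ 1.94×10⁻⁹ N

On-axis field of dipole 1 at distance r: E = 2kp₁/r³. Force on dipole 2 is F = p₂·dE/dr (gradient along axis).
dE/dr = −6kp₁/r⁴, so |F| = 6kp₁p₂/r⁴ (attractive for aligned moments).
F = 6(8.99×10⁹)(1.60×10⁻¹⁰)(5.35×10⁻⁹)/(2.21)⁴ = 1.936×10⁻⁹ N.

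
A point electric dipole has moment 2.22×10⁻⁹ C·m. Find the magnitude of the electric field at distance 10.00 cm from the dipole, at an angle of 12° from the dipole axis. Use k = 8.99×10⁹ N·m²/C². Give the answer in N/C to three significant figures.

E ≈ 3.93×10⁴ N/C

At angle θ the dipole field magnitude is E = (kp/r³)·√(1 + 3cos²θ).
kp/r³ = (8.99×10⁹)(2.22×10⁻⁹) / (0.100)³ = 1.996×10⁴ N/C.
√(1 + 3cos²12°) = √(1 + 3·0.9568) = √3.8703 ≈ 1.9673.
E ≈ 1.996×10⁴ × 1.967 = 3.926×10⁴ N/C.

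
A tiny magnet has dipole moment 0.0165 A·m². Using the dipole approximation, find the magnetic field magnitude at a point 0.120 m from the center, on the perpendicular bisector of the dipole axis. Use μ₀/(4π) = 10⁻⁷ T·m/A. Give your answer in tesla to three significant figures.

B ≈ 9.55×10⁻⁷ T

In the equatorial plane B = (μ₀/4π)·m/r³ (half the axial value).
B = (10⁻⁷)·(0.0165) / (0.120)³ = 9.549×10⁻⁷ T.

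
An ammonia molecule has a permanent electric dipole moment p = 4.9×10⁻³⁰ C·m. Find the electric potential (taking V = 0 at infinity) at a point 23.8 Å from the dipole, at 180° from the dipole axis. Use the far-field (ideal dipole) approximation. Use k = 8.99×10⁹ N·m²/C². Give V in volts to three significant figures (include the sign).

V ≈ -0.00778 V

The dipole potential is V = kp cosθ / r².
V = (8.99×10⁹)(4.90×10⁻³⁰)·cos180° / (2.38×10⁻⁹)² = -0.007777 V.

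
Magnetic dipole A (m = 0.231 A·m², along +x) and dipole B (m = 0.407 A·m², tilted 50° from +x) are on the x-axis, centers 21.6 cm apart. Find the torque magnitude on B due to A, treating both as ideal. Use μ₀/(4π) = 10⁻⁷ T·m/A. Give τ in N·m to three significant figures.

Dipole B is on the axis of dipole A, so B₁ there is axial: B₁ = (μ₀/4π)·2m₁/r³ along +x.
B₁ = 2(10⁻⁷)(0.231)/(0.216)³ = 4.584×10⁻⁶ T.
τ = m₂ B₁ sinθ.
τ = (0.407)(4.584×10⁻⁶)·sin50° = 1.429×10⁻⁶ N·m.

τ ≈ 1.43×10⁻⁶ N·m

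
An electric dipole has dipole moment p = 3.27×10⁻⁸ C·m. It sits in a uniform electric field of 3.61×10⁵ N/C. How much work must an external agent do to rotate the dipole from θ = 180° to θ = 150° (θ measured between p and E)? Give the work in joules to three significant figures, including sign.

W ≈ -0.00158 J

W_ext = ΔU = U(θ₂) − U(θ₁) = −pE cosθ₂ − (−pE cosθ₁) = pE(cosθ₁ − cosθ₂).
W = (3.27×10⁻⁸)(3.61×10⁵)·(cos180° − cos150°) = (0.01180)·(-0.1340) = -0.001582 J.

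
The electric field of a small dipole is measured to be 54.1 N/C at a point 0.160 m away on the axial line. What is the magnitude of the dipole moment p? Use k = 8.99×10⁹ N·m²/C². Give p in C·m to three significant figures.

On axis E = 2kp/r³, so p = Er³/(2k).
p = (54.1)·(0.160)³ / (2·8.99×10⁹) = 1.232×10⁻¹¹ C·m.

p ≈ 1.23×10⁻¹¹ C·m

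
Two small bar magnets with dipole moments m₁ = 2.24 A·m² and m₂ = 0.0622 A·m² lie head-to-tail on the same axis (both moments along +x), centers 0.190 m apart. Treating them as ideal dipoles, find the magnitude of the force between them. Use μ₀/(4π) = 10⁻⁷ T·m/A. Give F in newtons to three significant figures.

F ≈ 6.41×10⁻⁵ N

On-axis B of dipole 1: B = (μ₀/4π)·2m₁/r³. Force on dipole 2: F = m₂·dB/dr.
dB/dr = −(μ₀/4π)·6m₁/r⁴, so |F| = (μ₀/4π)·6m₁m₂/r⁴.
F = 6(10⁻⁷)(2.24)(0.0622)/(0.190)⁴ = 6.415×10⁻⁵ N.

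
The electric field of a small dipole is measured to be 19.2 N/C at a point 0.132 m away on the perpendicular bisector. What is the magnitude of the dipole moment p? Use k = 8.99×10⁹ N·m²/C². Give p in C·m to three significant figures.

p ≈ 4.91×10⁻¹² C·m

In the equatorial plane E = kp/r³, so p = Er³/(k).
p = (19.2)·(0.132)³ / (8.99×10⁹) = 4.912×10⁻¹² C·m.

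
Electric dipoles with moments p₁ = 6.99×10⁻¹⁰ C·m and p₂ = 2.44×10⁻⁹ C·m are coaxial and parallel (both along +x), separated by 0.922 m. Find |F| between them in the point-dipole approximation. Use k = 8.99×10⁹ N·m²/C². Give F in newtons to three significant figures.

F ≈ 1.27×10⁻⁷ N

On-axis field of dipole 1 at distance r: E = 2kp₁/r³. Force on dipole 2 is F = p₂·dE/dr (gradient along axis).
dE/dr = −6kp₁/r⁴, so |F| = 6kp₁p₂/r⁴ (attractive for aligned moments).
F = 6(8.99×10⁹)(6.99×10⁻¹⁰)(2.44×10⁻⁹)/(0.922)⁴ = 1.273×10⁻⁷ N.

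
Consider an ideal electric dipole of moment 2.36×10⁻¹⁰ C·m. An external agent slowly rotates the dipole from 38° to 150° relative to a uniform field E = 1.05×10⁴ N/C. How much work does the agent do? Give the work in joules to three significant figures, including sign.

W ≈ 4.10×10⁻⁶ J

W_ext = ΔU = U(θ₂) − U(θ₁) = −pE cosθ₂ − (−pE cosθ₁) = pE(cosθ₁ − cosθ₂).
W = (2.36×10⁻¹⁰)(1.05×10⁴)·(cos38° − cos150°) = (2.478×10⁻⁶)·(+1.6540) = 4.099×10⁻⁶ J.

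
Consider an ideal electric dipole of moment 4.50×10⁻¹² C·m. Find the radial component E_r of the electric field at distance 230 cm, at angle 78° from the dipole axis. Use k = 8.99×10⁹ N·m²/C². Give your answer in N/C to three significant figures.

For a dipole, E_r = (2kp cosθ)/r³.
kp/r³ = (8.99×10⁹)(4.50×10⁻¹²)/(2.30)³ = 0.003325 N/C.
E_r = 2·0.003325·cos78° = 0.001383 N/C.

E_r ≈ 0.00138 N/C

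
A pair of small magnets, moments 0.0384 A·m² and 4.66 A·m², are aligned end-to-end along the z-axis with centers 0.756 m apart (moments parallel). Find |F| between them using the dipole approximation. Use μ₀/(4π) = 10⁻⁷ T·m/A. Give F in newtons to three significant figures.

F ≈ 3.29×10⁻⁷ N

On-axis B of dipole 1: B = (μ₀/4π)·2m₁/r³. Force on dipole 2: F = m₂·dB/dr.
dB/dr = −(μ₀/4π)·6m₁/r⁴, so |F| = (μ₀/4π)·6m₁m₂/r⁴.
F = 6(10⁻⁷)(0.0384)(4.66)/(0.756)⁴ = 3.287×10⁻⁷ N.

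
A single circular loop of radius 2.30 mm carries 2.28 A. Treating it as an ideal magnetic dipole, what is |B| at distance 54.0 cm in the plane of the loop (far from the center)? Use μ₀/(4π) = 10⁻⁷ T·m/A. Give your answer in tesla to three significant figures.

Magnetic moment m = IA = Iπa² = (2.28)·π·(0.00230)² = 3.789×10⁻⁵ A·m².
In the equatorial plane B = (μ₀/4π)·m/r³ (half the axial value).
B = (10⁻⁷)·(3.789×10⁻⁵) / (0.540)³ = 2.406×10⁻¹¹ T.

B ≈ 2.41×10⁻¹¹ T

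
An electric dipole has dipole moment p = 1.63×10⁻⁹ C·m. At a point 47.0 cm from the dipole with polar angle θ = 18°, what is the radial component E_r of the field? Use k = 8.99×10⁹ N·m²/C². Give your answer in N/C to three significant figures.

E_r ≈ 268 N/C

For a dipole, E_r = (2kp cosθ)/r³.
kp/r³ = (8.99×10⁹)(1.63×10⁻⁹)/(0.470)³ = 141.1 N/C.
E_r = 2·141.1·cos18° = 268.5 N/C.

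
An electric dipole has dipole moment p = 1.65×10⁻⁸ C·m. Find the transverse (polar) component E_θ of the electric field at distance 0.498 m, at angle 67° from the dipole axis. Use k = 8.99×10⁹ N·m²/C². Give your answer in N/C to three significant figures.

E_θ ≈ 1110 N/C

For a dipole, E_θ = (kp sinθ)/r³.
kp/r³ = (8.99×10⁹)(1.65×10⁻⁸)/(0.498)³ = 1201 N/C.
E_θ = 1201·sin67° = 1106 N/C.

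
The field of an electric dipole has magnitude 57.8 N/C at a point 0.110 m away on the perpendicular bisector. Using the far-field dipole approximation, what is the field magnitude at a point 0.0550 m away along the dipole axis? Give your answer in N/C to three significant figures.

Dipole fields scale as 1/r³ in the far field.
The axial field is twice the equatorial field at the same r, so the geometry factor is 2/1.
E₂ = E₁ · (2/1) · (r₁/r₂)³ = 57.8 · 2 · (0.110/0.0550)³.
(r₁/r₂)³ = (2)³ = 8.
E₂ ≈ 924.8 N/C.

E ≈ 925 N/C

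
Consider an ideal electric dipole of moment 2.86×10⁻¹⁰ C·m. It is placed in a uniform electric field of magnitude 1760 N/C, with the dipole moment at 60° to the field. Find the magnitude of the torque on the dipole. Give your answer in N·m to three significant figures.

τ ≈ 4.36×10⁻⁷ N·m

Torque on an electric dipole: τ = pE sinθ.
τ = (2.86×10⁻¹⁰)(1760)·sin60° = 4.359×10⁻⁷ N·m.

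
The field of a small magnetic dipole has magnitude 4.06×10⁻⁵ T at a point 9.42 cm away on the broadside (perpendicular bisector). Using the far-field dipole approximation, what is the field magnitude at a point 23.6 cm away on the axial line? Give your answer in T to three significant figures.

Dipole fields scale as 1/r³ in the far field.
The axial field is twice the equatorial field at the same r, so the geometry factor is 2/1.
B₂ = B₁ · (2/1) · (r₁/r₂)³ = 4.06×10⁻⁵ · 2 · (9.42/23.6)³.
(r₁/r₂)³ = (0.3992)³ = 0.06359.
B₂ ≈ 5.164×10⁻⁶ T.

B ≈ 5.16×10⁻⁶ T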